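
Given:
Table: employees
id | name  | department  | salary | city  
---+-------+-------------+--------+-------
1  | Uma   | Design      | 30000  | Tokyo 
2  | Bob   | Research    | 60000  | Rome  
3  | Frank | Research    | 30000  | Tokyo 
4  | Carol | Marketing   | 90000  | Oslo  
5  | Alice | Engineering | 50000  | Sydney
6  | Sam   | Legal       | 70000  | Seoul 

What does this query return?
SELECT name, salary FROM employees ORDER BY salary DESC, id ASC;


Sorting by salary DESC, then id ASC for ties

6 rows:
Carol, 90000
Sam, 70000
Bob, 60000
Alice, 50000
Uma, 30000
Frank, 30000


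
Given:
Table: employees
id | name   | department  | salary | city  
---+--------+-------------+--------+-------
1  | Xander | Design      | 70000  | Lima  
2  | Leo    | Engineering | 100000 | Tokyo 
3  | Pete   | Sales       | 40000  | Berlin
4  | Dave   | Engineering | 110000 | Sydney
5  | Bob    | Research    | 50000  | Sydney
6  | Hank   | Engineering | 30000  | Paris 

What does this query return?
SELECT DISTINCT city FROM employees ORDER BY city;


All 'city' values (row order): Lima, Tokyo, Berlin, Sydney, Sydney, Paris
Removing duplicates leaves 5 unique value(s).

5 values:
Berlin
Lima
Paris
Sydney
Tokyo


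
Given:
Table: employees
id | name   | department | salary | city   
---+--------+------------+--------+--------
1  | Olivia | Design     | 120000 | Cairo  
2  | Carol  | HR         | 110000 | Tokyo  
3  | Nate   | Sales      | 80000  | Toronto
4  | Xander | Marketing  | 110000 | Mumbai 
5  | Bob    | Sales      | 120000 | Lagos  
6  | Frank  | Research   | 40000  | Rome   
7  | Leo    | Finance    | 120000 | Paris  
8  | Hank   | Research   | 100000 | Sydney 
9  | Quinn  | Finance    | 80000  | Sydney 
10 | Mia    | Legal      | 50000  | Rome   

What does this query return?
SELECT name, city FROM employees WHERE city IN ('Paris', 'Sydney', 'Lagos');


Filtering: city IN ('Paris', 'Sydney', 'Lagos')
Matching: 4 rows

4 rows:
Bob, Lagos
Leo, Paris
Hank, Sydney
Quinn, Sydney


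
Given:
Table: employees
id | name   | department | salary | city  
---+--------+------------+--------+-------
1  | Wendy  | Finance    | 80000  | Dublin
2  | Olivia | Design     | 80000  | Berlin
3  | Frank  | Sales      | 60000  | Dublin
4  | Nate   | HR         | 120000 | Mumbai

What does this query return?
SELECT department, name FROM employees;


Projecting columns: department, name

4 rows:
Finance, Wendy
Design, Olivia
Sales, Frank
HR, Nate


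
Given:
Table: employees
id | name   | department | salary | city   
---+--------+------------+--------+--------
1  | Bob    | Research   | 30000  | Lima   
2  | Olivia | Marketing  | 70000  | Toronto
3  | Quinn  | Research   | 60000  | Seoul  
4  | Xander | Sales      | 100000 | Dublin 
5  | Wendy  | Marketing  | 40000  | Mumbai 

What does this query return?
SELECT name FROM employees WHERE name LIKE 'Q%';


LIKE 'Q%' matches names starting with 'Q'
Matching: 1

1 rows:
Quinn


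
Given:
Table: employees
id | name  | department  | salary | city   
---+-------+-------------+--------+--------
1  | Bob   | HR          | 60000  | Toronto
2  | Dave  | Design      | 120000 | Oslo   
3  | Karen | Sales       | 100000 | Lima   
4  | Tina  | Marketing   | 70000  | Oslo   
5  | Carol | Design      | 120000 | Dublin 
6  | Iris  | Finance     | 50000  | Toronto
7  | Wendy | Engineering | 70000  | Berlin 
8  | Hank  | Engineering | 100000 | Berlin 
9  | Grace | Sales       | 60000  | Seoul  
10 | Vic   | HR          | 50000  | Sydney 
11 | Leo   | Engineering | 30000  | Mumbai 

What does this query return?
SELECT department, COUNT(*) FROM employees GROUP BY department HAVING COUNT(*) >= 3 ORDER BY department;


Groups with count >= 3:
  Engineering: 3 -> PASS
  Design: 2 -> filtered out
  Finance: 1 -> filtered out
  HR: 2 -> filtered out
  Marketing: 1 -> filtered out
  Sales: 2 -> filtered out


1 groups:
Engineering, 3


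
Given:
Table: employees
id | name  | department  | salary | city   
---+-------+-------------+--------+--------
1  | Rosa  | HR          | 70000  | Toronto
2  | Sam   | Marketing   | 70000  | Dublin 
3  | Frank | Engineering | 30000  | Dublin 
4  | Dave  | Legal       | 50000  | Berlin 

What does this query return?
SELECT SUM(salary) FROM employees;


SUM(salary) = 70000 + 70000 + 30000 + 50000 = 220000

220000


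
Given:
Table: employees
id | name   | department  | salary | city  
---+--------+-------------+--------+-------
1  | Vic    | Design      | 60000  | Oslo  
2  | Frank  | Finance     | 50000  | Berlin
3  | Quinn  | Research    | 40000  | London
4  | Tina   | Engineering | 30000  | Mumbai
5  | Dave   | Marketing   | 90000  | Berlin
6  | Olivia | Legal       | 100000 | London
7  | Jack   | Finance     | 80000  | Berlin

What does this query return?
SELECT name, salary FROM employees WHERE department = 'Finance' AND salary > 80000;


Filtering: department = 'Finance' AND salary > 80000
Matching: 0 rows

Empty result set (0 rows)


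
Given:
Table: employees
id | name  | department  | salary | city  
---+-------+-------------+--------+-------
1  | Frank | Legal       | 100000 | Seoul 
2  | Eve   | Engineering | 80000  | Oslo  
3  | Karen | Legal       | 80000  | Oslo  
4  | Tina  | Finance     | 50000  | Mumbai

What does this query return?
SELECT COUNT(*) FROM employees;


COUNT(*) counts all rows

4


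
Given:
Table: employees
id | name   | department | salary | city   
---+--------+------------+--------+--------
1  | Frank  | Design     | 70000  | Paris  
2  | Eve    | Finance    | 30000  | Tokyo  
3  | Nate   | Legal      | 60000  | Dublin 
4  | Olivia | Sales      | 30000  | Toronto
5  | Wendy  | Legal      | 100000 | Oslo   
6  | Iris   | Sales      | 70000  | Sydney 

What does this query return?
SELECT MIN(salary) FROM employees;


Salaries: 70000, 30000, 60000, 30000, 100000, 70000
MIN = 30000

30000


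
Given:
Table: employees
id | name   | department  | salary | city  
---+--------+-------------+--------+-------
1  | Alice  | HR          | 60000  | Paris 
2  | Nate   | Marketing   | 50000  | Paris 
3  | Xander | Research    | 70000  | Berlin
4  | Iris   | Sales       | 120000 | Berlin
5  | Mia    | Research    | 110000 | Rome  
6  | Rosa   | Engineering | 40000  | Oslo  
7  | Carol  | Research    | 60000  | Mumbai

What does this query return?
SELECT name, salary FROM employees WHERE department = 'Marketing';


Filtering: department = 'Marketing'
Matching rows: 1

1 rows:
Nate, 50000


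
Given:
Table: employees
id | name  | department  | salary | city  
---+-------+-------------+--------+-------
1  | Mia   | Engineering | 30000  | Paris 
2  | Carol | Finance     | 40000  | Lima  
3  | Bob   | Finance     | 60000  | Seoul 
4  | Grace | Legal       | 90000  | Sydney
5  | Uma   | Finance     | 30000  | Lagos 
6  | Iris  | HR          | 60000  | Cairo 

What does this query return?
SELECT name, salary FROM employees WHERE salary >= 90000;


Filtering: salary >= 90000
Matching: 1 rows

1 rows:
Grace, 90000


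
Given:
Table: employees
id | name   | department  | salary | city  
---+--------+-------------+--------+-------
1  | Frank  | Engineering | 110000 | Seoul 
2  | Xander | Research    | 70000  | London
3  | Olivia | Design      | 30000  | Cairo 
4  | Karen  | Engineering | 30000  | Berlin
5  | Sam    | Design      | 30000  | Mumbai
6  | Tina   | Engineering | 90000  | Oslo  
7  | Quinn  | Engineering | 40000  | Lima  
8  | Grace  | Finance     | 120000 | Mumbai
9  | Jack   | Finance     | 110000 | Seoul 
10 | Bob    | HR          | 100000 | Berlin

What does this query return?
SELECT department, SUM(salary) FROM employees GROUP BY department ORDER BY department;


Summing salary within each department:
  Design: 30000 + 30000 = 60000
  Engineering: 110000 + 30000 + 90000 + 40000 = 270000
  Finance: 120000 + 110000 = 230000
  HR: 100000 = 100000
  Research: 70000 = 70000


5 groups:
Design, 60000
Engineering, 270000
Finance, 230000
HR, 100000
Research, 70000


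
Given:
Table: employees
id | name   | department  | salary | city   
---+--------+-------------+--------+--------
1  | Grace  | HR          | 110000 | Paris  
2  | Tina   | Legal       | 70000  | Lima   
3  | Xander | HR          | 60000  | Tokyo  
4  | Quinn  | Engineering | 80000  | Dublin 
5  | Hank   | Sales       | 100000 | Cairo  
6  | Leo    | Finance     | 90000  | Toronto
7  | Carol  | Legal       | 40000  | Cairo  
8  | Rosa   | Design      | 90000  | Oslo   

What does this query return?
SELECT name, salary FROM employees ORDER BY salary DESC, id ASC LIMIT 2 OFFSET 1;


Sort by salary DESC (id ASC tiebreak), then skip 1 and take 2
Rows 2 through 3

2 rows:
Hank, 100000
Leo, 90000


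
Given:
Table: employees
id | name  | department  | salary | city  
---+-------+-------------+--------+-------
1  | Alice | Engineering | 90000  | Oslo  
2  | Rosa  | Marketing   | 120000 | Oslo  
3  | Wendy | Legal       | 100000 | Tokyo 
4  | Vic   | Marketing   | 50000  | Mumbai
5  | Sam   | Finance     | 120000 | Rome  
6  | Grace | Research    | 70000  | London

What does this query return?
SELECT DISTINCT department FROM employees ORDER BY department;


All 'department' values (row order): Engineering, Marketing, Legal, Marketing, Finance, Research
Removing duplicates leaves 5 unique value(s).

5 values:
Engineering
Finance
Legal
Marketing
Research


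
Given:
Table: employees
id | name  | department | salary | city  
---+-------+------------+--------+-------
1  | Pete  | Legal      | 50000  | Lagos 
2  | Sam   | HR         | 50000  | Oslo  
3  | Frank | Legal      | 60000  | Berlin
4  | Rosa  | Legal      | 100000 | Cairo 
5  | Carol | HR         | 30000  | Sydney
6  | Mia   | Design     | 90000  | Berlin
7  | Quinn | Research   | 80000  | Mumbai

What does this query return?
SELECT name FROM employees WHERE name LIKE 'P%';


LIKE 'P%' matches names starting with 'P'
Matching: 1

1 rows:
Pete


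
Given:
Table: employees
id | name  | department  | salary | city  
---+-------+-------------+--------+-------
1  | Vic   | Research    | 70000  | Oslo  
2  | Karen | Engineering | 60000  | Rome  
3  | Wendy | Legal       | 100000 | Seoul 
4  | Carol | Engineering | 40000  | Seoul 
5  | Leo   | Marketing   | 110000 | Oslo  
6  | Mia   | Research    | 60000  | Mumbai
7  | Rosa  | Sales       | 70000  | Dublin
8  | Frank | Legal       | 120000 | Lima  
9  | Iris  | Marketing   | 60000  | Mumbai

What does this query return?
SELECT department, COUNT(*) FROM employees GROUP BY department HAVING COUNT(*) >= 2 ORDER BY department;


Groups with count >= 2:
  Engineering: 2 -> PASS
  Legal: 2 -> PASS
  Marketing: 2 -> PASS
  Research: 2 -> PASS
  Sales: 1 -> filtered out


4 groups:
Engineering, 2
Legal, 2
Marketing, 2
Research, 2


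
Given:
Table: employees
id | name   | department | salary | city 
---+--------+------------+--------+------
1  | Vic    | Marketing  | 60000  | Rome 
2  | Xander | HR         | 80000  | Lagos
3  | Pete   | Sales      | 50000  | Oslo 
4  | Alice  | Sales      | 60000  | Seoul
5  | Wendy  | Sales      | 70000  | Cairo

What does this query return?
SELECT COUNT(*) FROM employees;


COUNT(*) counts all rows

5


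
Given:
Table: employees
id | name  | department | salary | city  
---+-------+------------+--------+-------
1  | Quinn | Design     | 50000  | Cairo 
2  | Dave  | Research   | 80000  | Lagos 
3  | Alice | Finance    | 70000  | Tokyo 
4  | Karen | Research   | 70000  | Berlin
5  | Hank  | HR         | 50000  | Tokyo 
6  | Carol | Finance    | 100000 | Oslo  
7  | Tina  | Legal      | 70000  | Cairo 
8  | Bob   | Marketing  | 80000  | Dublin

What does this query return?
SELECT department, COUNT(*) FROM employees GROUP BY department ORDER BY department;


Assigning each row to its department group:
  Quinn -> Design
  Dave -> Research
  Alice -> Finance
  Karen -> Research
  Hank -> HR
  Carol -> Finance
  Tina -> Legal
  Bob -> Marketing


6 groups:
Design, 1
Finance, 2
HR, 1
Legal, 1
Marketing, 1
Research, 2


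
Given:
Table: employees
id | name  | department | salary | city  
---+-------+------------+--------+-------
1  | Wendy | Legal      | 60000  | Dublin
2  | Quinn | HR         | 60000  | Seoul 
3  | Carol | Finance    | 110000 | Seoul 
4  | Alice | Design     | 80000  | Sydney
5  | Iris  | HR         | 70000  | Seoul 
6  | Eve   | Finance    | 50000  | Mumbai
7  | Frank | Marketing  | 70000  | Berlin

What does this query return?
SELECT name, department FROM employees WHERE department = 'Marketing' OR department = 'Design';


Filtering: department = 'Marketing' OR 'Design'
Matching: 2 rows

2 rows:
Alice, Design
Frank, Marketing


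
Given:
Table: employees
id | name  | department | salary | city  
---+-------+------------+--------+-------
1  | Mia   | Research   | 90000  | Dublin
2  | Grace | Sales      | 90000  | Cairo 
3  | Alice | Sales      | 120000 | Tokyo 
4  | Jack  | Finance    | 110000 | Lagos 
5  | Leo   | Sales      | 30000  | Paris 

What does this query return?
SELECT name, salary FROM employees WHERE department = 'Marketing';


Filtering: department = 'Marketing'
Matching rows: 0

Empty result set (0 rows)


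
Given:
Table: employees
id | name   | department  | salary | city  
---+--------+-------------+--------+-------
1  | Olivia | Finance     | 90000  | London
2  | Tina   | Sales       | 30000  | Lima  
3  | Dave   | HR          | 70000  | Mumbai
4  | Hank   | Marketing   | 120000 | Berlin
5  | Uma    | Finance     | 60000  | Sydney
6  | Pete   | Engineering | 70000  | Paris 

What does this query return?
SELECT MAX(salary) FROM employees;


Salaries: 90000, 30000, 70000, 120000, 60000, 70000
MAX = 120000

120000


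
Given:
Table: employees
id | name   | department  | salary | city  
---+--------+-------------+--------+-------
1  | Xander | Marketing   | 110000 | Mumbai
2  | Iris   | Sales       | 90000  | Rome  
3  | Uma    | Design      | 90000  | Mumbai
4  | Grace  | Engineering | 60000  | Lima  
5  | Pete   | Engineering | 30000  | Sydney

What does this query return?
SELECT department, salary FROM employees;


Projecting columns: department, salary

5 rows:
Marketing, 110000
Sales, 90000
Design, 90000
Engineering, 60000
Engineering, 30000


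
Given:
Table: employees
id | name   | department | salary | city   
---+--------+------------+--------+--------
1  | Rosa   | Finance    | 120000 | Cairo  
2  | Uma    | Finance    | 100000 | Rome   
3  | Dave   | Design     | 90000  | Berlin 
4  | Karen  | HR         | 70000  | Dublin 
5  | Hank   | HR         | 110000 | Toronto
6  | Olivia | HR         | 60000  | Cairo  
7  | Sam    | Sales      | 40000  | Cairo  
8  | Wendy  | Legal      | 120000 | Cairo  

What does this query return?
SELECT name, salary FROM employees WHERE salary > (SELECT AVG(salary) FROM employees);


Subquery: AVG(salary) = 88750.0
Filtering: salary > 88750.0
  Rosa (120000) -> MATCH
  Uma (100000) -> MATCH
  Dave (90000) -> MATCH
  Hank (110000) -> MATCH
  Wendy (120000) -> MATCH


5 rows:
Rosa, 120000
Uma, 100000
Dave, 90000
Hank, 110000
Wendy, 120000


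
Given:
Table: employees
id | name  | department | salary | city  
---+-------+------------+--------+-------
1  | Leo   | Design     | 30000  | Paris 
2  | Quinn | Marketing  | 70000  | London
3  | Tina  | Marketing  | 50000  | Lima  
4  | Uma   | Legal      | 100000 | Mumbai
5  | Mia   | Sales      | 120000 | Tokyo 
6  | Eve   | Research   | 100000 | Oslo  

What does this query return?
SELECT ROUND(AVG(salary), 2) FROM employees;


SUM(salary) = 470000
COUNT = 6
ROUND(AVG, 2) = ROUND(470000 / 6, 2) = 78333.33

78333.33


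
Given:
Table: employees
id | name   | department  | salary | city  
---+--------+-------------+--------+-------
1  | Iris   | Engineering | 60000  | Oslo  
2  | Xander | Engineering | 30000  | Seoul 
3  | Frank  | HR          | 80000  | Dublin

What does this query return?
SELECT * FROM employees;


SELECT * returns all 3 rows with all columns

3 rows:
1, Iris, Engineering, 60000, Oslo
2, Xander, Engineering, 30000, Seoul
3, Frank, HR, 80000, Dublin


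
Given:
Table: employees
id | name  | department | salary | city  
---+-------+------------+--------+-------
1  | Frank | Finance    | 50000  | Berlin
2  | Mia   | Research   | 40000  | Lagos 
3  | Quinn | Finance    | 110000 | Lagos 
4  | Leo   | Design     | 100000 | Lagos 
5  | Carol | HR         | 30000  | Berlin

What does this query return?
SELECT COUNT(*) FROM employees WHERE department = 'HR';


Counting rows where department = 'HR'
  Carol -> MATCH


1


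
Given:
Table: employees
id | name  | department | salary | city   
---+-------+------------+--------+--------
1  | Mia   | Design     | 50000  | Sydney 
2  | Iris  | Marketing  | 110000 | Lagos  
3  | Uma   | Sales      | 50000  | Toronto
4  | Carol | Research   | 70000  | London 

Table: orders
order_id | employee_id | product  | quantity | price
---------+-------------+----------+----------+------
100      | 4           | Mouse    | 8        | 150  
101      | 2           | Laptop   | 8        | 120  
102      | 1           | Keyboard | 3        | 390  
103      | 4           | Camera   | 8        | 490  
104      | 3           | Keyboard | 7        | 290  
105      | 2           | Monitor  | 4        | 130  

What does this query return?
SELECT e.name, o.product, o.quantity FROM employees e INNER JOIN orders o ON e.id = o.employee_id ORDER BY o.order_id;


Joining employees.id = orders.employee_id:
  employee Carol (id=4) -> order Mouse
  employee Iris (id=2) -> order Laptop
  employee Mia (id=1) -> order Keyboard
  employee Carol (id=4) -> order Camera
  employee Uma (id=3) -> order Keyboard
  employee Iris (id=2) -> order Monitor


6 rows:
Carol, Mouse, 8
Iris, Laptop, 8
Mia, Keyboard, 3
Carol, Camera, 8
Uma, Keyboard, 7
Iris, Monitor, 4


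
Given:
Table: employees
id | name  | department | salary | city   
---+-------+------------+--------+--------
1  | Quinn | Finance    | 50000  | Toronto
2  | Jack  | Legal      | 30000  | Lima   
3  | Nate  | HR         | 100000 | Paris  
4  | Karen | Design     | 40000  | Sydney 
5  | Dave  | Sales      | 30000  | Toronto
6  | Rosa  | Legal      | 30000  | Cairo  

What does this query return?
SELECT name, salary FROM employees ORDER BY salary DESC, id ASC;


Sorting by salary DESC, then id ASC for ties

6 rows:
Nate, 100000
Quinn, 50000
Karen, 40000
Jack, 30000
Dave, 30000
Rosa, 30000


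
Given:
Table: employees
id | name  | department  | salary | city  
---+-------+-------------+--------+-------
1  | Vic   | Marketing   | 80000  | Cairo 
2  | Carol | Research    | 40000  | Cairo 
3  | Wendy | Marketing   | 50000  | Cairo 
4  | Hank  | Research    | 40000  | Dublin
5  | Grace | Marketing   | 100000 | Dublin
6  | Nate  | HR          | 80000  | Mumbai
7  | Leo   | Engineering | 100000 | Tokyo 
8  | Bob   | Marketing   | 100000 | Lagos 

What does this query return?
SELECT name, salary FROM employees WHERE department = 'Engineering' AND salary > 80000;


Filtering: department = 'Engineering' AND salary > 80000
Matching: 1 rows

1 rows:
Leo, 100000


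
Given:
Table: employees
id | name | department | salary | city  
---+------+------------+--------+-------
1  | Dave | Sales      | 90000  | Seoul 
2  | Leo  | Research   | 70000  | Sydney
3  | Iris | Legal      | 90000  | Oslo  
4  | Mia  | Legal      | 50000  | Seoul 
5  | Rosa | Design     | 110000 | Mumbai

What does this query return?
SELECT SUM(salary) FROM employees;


SUM(salary) = 90000 + 70000 + 90000 + 50000 + 110000 = 410000

410000


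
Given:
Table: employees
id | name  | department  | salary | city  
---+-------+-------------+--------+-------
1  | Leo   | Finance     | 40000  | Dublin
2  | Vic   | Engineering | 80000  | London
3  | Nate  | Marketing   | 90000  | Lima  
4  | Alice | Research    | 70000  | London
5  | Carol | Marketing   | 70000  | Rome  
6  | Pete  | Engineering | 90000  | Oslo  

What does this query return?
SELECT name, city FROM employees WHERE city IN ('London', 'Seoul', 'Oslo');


Filtering: city IN ('London', 'Seoul', 'Oslo')
Matching: 3 rows

3 rows:
Vic, London
Alice, London
Pete, Oslo


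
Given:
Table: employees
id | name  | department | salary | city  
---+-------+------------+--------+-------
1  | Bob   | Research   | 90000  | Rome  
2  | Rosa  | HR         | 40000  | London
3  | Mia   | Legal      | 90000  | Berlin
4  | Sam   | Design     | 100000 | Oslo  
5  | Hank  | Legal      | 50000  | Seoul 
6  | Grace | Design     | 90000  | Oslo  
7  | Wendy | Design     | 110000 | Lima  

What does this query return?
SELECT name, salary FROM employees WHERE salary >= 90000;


Filtering: salary >= 90000
Matching: 5 rows

5 rows:
Bob, 90000
Mia, 90000
Sam, 100000
Grace, 90000
Wendy, 110000


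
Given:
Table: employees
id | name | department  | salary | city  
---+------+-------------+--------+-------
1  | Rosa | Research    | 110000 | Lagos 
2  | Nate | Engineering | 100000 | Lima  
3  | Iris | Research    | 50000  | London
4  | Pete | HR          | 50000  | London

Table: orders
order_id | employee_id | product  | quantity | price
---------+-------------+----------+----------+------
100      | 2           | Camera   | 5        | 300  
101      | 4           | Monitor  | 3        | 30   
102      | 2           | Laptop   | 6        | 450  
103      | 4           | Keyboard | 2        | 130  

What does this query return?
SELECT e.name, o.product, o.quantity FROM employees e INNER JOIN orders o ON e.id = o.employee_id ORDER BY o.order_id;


Joining employees.id = orders.employee_id:
  employee Nate (id=2) -> order Camera
  employee Pete (id=4) -> order Monitor
  employee Nate (id=2) -> order Laptop
  employee Pete (id=4) -> order Keyboard


4 rows:
Nate, Camera, 5
Pete, Monitor, 3
Nate, Laptop, 6
Pete, Keyboard, 2


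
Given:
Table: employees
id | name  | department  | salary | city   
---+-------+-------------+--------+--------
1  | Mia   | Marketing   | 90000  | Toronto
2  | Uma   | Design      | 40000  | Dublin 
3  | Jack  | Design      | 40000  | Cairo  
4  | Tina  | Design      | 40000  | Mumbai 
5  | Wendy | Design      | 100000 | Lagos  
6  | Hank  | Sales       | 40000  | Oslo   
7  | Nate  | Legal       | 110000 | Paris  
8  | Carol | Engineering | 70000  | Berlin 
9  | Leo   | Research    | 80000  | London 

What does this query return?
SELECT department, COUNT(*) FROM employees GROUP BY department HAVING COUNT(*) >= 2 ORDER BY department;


Groups with count >= 2:
  Design: 4 -> PASS
  Engineering: 1 -> filtered out
  Legal: 1 -> filtered out
  Marketing: 1 -> filtered out
  Research: 1 -> filtered out
  Sales: 1 -> filtered out


1 groups:
Design, 4


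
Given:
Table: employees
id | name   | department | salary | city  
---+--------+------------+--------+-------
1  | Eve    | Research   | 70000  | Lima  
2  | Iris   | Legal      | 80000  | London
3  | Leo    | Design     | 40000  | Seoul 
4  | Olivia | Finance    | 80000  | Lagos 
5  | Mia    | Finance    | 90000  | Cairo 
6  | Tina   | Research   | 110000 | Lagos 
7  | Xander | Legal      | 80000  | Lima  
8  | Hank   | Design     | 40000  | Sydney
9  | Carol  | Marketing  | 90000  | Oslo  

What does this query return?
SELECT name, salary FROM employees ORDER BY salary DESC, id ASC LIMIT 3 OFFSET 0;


Sort by salary DESC (id ASC tiebreak), then skip 0 and take 3
Rows 1 through 3

3 rows:
Tina, 110000
Mia, 90000
Carol, 90000


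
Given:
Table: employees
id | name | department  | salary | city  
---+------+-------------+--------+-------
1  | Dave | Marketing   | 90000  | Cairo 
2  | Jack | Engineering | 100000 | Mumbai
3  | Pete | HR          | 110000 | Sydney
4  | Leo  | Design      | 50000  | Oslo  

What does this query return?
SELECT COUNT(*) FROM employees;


COUNT(*) counts all rows

4


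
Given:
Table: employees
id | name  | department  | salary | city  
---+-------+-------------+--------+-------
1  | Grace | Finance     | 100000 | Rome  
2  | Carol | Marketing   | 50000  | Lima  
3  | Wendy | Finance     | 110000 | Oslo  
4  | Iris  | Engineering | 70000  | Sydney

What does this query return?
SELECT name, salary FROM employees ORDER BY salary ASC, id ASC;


Sorting by salary ASC, then id ASC for ties

4 rows:
Carol, 50000
Iris, 70000
Grace, 100000
Wendy, 110000


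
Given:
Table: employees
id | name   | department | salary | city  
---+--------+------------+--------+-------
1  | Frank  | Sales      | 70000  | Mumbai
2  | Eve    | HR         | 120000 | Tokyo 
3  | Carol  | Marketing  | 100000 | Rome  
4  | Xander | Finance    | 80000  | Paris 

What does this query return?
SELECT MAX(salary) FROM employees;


Salaries: 70000, 120000, 100000, 80000
MAX = 120000

120000


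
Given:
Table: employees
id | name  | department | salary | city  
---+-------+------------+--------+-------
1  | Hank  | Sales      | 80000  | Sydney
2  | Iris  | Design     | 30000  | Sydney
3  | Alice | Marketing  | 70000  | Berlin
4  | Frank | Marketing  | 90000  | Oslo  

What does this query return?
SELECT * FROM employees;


SELECT * returns all 4 rows with all columns

4 rows:
1, Hank, Sales, 80000, Sydney
2, Iris, Design, 30000, Sydney
3, Alice, Marketing, 70000, Berlin
4, Frank, Marketing, 90000, Oslo


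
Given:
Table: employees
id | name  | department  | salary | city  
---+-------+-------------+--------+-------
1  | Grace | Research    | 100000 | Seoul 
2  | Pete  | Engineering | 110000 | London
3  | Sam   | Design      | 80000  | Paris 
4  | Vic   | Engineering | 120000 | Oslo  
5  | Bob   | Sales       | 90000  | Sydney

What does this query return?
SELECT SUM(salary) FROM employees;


SUM(salary) = 100000 + 110000 + 80000 + 120000 + 90000 = 500000

500000


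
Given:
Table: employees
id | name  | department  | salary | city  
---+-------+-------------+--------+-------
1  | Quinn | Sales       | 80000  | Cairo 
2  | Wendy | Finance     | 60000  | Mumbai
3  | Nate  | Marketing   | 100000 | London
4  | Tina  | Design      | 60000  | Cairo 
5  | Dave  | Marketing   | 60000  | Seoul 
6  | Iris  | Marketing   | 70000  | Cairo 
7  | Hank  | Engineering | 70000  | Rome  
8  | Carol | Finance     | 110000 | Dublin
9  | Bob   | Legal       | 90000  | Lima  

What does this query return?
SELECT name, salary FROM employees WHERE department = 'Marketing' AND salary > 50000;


Filtering: department = 'Marketing' AND salary > 50000
Matching: 3 rows

3 rows:
Nate, 100000
Dave, 60000
Iris, 70000


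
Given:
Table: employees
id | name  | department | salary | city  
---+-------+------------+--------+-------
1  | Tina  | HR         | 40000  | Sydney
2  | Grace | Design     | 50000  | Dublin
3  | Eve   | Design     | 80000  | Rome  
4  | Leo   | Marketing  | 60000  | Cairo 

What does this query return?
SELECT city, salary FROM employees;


Projecting columns: city, salary

4 rows:
Sydney, 40000
Dublin, 50000
Rome, 80000
Cairo, 60000


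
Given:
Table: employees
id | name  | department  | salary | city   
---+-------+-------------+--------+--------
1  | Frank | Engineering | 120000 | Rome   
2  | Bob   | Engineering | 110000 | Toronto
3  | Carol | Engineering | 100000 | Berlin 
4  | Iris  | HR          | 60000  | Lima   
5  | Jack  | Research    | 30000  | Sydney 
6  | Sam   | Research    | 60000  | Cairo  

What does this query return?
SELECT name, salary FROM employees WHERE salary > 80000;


Filtering: salary > 80000
Matching: 3 rows

3 rows:
Frank, 120000
Bob, 110000
Carol, 100000


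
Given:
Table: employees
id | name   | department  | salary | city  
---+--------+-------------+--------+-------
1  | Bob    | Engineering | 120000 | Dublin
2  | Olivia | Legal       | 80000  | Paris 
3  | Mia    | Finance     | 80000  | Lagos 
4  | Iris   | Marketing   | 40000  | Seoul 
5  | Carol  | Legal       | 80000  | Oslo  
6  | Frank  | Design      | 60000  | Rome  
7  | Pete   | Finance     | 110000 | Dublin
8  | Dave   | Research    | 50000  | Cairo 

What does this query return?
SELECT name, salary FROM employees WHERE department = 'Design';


Filtering: department = 'Design'
Matching rows: 1

1 rows:
Frank, 60000


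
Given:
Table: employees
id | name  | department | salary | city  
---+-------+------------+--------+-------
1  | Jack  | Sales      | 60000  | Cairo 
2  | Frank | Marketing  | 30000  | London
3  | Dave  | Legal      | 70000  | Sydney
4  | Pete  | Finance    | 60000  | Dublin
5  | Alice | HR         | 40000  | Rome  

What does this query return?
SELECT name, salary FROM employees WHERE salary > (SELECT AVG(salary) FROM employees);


Subquery: AVG(salary) = 52000.0
Filtering: salary > 52000.0
  Jack (60000) -> MATCH
  Dave (70000) -> MATCH
  Pete (60000) -> MATCH


3 rows:
Jack, 60000
Dave, 70000
Pete, 60000


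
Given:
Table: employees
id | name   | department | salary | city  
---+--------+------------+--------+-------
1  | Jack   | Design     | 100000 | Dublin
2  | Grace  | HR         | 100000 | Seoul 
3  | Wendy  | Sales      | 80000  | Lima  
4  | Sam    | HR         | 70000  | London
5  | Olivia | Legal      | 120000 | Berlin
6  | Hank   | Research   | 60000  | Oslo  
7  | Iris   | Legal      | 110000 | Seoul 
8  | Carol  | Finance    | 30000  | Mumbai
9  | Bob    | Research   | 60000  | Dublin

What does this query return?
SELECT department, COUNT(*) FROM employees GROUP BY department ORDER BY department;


Assigning each row to its department group:
  Jack -> Design
  Grace -> HR
  Wendy -> Sales
  Sam -> HR
  Olivia -> Legal
  Hank -> Research
  Iris -> Legal
  Carol -> Finance
  Bob -> Research


6 groups:
Design, 1
Finance, 1
HR, 2
Legal, 2
Research, 2
Sales, 1


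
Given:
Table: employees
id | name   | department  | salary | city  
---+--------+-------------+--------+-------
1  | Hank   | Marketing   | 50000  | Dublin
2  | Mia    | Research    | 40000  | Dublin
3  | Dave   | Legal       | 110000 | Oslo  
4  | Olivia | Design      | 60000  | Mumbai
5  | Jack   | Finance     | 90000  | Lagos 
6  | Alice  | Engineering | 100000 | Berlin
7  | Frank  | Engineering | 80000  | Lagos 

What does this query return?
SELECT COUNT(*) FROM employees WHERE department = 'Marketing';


Counting rows where department = 'Marketing'
  Hank -> MATCH


1


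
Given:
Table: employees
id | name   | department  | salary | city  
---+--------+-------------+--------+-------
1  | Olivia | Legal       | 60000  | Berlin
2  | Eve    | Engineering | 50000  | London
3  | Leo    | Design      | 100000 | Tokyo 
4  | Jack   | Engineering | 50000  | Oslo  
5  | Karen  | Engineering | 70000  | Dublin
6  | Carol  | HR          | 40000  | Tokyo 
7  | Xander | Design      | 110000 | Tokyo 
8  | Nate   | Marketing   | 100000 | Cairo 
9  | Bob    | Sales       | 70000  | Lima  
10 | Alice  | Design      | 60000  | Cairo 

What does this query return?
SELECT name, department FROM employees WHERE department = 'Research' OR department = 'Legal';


Filtering: department = 'Research' OR 'Legal'
Matching: 1 rows

1 rows:
Olivia, Legal


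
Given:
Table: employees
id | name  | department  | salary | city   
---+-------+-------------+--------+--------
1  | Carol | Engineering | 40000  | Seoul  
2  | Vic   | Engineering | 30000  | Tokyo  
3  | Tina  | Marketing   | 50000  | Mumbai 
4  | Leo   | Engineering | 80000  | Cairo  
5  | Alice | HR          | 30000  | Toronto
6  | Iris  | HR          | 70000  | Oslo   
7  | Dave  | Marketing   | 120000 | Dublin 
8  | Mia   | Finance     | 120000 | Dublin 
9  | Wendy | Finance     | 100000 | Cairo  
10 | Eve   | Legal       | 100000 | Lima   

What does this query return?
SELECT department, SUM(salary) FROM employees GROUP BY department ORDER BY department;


Summing salary within each department:
  Engineering: 40000 + 30000 + 80000 = 150000
  Finance: 120000 + 100000 = 220000
  HR: 30000 + 70000 = 100000
  Legal: 100000 = 100000
  Marketing: 50000 + 120000 = 170000


5 groups:
Engineering, 150000
Finance, 220000
HR, 100000
Legal, 100000
Marketing, 170000


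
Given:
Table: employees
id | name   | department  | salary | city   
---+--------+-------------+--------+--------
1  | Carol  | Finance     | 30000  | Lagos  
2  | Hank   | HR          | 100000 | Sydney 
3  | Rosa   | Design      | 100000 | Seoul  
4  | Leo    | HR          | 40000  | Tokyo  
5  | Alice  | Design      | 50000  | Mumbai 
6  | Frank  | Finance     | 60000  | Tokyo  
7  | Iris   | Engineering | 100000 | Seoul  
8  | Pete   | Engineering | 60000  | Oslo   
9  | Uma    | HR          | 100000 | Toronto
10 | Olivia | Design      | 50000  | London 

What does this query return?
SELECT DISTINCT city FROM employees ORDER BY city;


All 'city' values (row order): Lagos, Sydney, Seoul, Tokyo, Mumbai, Tokyo, Seoul, Oslo, Toronto, London
Removing duplicates leaves 8 unique value(s).

8 values:
Lagos
London
Mumbai
Oslo
Seoul
Sydney
Tokyo
Toronto


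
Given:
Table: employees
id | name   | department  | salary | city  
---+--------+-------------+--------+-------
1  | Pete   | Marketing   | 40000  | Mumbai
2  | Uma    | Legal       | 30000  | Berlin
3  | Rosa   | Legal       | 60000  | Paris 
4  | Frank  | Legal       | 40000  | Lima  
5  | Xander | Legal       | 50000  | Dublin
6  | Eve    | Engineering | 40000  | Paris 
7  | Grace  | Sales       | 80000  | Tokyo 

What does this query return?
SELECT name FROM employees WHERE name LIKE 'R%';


LIKE 'R%' matches names starting with 'R'
Matching: 1

1 rows:
Rosa


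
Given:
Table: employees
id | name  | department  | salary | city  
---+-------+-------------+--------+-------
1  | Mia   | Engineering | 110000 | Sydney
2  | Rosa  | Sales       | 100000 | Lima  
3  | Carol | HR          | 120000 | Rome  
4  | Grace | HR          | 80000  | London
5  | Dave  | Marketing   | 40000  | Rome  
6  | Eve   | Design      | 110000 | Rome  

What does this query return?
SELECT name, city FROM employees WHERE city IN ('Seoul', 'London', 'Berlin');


Filtering: city IN ('Seoul', 'London', 'Berlin')
Matching: 1 rows

1 rows:
Grace, London


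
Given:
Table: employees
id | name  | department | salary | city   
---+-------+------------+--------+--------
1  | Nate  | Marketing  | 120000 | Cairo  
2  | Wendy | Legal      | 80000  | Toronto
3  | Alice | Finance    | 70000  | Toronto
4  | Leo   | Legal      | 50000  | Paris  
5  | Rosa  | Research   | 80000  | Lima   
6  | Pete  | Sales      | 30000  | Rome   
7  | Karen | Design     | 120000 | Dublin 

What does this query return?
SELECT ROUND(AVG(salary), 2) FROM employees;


SUM(salary) = 550000
COUNT = 7
ROUND(AVG, 2) = ROUND(550000 / 7, 2) = 78571.43

78571.43


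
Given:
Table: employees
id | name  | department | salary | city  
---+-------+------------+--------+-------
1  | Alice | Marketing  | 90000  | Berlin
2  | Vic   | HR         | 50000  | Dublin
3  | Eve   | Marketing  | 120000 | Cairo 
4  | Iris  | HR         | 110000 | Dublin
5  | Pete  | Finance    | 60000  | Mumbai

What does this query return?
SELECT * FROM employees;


SELECT * returns all 5 rows with all columns

5 rows:
1, Alice, Marketing, 90000, Berlin
2, Vic, HR, 50000, Dublin
3, Eve, Marketing, 120000, Cairo
4, Iris, HR, 110000, Dublin
5, Pete, Finance, 60000, Mumbai


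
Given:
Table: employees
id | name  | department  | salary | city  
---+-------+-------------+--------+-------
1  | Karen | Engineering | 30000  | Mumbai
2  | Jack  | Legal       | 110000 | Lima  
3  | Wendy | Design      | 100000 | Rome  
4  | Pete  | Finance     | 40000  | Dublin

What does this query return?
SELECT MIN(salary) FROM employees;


Salaries: 30000, 110000, 100000, 40000
MIN = 30000

30000


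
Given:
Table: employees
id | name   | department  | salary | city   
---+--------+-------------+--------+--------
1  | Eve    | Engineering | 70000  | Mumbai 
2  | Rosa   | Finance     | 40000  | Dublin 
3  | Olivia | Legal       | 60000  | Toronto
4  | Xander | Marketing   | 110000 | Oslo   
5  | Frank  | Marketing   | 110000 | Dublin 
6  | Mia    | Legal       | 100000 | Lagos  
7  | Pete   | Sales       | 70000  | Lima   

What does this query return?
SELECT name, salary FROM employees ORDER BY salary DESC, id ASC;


Sorting by salary DESC, then id ASC for ties

7 rows:
Xander, 110000
Frank, 110000
Mia, 100000
Eve, 70000
Pete, 70000
Olivia, 60000
Rosa, 40000


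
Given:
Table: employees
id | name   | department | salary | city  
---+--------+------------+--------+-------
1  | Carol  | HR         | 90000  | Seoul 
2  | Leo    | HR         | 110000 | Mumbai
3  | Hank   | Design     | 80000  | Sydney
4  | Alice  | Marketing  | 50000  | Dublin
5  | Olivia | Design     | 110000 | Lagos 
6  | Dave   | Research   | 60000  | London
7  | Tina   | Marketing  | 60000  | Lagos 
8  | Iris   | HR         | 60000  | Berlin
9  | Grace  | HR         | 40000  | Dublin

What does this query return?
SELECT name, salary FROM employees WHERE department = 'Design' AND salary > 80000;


Filtering: department = 'Design' AND salary > 80000
Matching: 1 rows

1 rows:
Olivia, 110000


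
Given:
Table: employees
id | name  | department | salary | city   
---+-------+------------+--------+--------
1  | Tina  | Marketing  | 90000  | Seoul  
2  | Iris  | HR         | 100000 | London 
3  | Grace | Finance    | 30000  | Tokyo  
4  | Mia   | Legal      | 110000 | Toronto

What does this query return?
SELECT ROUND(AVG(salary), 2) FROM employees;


SUM(salary) = 330000
COUNT = 4
ROUND(AVG, 2) = ROUND(330000 / 4, 2) = 82500.0

82500.0


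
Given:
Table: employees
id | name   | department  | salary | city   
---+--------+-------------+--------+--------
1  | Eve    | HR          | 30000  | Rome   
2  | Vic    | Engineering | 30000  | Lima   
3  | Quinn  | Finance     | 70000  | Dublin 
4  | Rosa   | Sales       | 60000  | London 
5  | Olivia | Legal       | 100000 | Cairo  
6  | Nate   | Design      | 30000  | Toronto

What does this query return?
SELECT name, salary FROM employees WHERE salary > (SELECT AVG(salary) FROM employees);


Subquery: AVG(salary) = 53333.33
Filtering: salary > 53333.33
  Quinn (70000) -> MATCH
  Rosa (60000) -> MATCH
  Olivia (100000) -> MATCH


3 rows:
Quinn, 70000
Rosa, 60000
Olivia, 100000


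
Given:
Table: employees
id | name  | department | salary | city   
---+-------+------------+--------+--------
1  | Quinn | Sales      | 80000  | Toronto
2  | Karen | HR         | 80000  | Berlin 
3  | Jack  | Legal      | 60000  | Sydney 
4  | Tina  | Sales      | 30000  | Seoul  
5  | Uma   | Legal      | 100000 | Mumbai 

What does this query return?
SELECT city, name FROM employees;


Projecting columns: city, name

5 rows:
Toronto, Quinn
Berlin, Karen
Sydney, Jack
Seoul, Tina
Mumbai, Uma


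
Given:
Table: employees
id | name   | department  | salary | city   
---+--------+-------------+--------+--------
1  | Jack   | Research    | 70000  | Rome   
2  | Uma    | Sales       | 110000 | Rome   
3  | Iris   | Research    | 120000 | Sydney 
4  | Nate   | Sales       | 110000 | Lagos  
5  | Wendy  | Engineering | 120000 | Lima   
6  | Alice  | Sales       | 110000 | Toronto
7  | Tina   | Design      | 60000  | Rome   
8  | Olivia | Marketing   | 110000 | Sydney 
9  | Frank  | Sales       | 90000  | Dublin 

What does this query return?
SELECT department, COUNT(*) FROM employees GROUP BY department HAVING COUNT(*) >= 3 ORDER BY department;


Groups with count >= 3:
  Sales: 4 -> PASS
  Design: 1 -> filtered out
  Engineering: 1 -> filtered out
  Marketing: 1 -> filtered out
  Research: 2 -> filtered out


1 groups:
Sales, 4


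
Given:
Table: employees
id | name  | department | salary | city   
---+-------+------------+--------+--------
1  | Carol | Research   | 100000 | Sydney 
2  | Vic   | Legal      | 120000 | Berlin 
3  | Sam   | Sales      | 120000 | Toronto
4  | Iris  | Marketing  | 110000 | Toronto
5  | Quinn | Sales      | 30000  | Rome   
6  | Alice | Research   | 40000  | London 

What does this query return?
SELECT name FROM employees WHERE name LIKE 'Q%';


LIKE 'Q%' matches names starting with 'Q'
Matching: 1

1 rows:
Quinn


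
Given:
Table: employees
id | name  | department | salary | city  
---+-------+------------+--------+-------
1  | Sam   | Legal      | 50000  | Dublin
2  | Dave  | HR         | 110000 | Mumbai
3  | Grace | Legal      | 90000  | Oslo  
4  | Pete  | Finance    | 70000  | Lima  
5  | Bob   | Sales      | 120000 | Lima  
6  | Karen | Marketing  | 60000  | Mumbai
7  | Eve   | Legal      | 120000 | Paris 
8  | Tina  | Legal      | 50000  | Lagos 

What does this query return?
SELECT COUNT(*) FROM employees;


COUNT(*) counts all rows

8
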